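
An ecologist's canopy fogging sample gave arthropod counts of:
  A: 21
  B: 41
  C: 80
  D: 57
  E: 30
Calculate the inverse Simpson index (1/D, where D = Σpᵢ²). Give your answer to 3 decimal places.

4.139

Total N = 21+41+80+57+30 = 229, so the proportions are 0.0917031, 0.1790393, 0.349345, 0.2489083, 0.1310044 (working shown to 7 dp, full precision carried).
D = 0.0917031² + 0.1790393² + 0.349345² + 0.2489083² + 0.1310044² = 0.0084095 + 0.0320551 + 0.1220419 + 0.0619553 + 0.0171621 = 0.2416239.
So 1/D = 4.13866, i.e. 4.139 to 3 decimal places.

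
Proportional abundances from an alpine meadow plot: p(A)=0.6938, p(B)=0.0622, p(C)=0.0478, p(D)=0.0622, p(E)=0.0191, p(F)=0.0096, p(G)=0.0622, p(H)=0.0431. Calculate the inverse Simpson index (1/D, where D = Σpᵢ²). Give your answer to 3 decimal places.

2.010

D = 0.6938² + 0.0622² + 0.0478² + 0.0622² + 0.0191² + 0.0096² + 0.0622² + 0.0431² = 0.481358 + 0.003869 + 0.002285 + 0.003869 + 0.000365 + 0.000092 + 0.003869 + 0.001858 = 0.497564 (working shown to 6 dp, full precision carried).
So 1/D = 2.00979, i.e. 2.010 to 3 decimal places.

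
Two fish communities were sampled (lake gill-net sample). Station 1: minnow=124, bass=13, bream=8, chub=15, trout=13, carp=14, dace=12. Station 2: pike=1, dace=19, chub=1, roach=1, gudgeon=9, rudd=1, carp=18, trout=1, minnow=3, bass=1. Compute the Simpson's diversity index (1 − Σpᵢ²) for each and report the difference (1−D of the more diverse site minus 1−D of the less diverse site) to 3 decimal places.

Station 1: N=199, proportions 0.62312, 0.06533, 0.0402, 0.07538, 0.06533, 0.07035, 0.0603, giving 1−D = 0.58731 (working shown to 5 dp, full precision carried).
Station 2: N=55, proportions 0.01818, 0.34545, 0.01818, 0.01818, 0.16364, 0.01818, 0.32727, 0.01818, 0.05455, 0.01818, giving 1−D = 0.74182.
Difference = |0.58731 − 0.74182| = 0.15451, i.e. 0.155 to 3 decimal places.

0.155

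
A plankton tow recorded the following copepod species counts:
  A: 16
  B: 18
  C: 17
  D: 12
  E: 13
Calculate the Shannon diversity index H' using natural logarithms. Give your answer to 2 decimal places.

1.60

Total N = 16+18+17+12+13 = 76, so the proportions are 0.2105, 0.2368, 0.2237, 0.1579, 0.1711 (working shown to 4 dp, full precision carried).
Each pᵢ ln pᵢ term: 0.2105×(-1.5581)=-0.3280, 0.2368×(-1.4404)=-0.3411, 0.2237×(-1.4975)=-0.3350, 0.1579×(-1.8458)=-0.2914, 0.1711×(-1.7658)=-0.3020.
Sum = -1.5976, so H' = 1.60.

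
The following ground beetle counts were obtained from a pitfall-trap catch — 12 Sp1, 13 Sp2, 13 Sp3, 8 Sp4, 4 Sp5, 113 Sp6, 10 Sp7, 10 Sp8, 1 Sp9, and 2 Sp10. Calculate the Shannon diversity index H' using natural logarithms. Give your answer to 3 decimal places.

Total N = 12+13+13+8+4+113+10+10+1+2 = 186, so the proportions are 0.06452, 0.06989, 0.06989, 0.04301, 0.02151, 0.60753, 0.05376, 0.05376, 0.00538, 0.01075 (working shown to 5 dp, full precision carried).
Each pᵢ ln pᵢ term: 0.06452×(-2.74084)=-0.17683, 0.06989×(-2.66080)=-0.18597, 0.06989×(-2.66080)=-0.18597, 0.04301×(-3.14631)=-0.13532, 0.02151×(-3.83945)=-0.08257, 0.60753×(-0.49836)=-0.30277, 0.05376×(-2.92316)=-0.15716, 0.05376×(-2.92316)=-0.15716, 0.00538×(-5.22575)=-0.02810, 0.01075×(-4.53260)=-0.04874.
Sum = -1.46058, so H' = 1.461.

1.461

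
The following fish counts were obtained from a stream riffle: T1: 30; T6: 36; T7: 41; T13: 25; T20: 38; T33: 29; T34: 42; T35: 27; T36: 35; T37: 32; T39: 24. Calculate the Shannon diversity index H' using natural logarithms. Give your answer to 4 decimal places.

2.3813

Total N = 30+36+41+25+38+29+42+27+35+32+24 = 359, so the proportions are 0.083565, 0.100279, 0.114206, 0.069638, 0.10585, 0.08078, 0.116992, 0.075209, 0.097493, 0.089136, 0.066852 (working shown to 6 dp, full precision carried).
Each pᵢ ln pᵢ term: 0.083565×(-2.482125)=-0.207420, 0.100279×(-2.299803)=-0.230621, 0.114206×(-2.169750)=-0.247799, 0.069638×(-2.664447)=-0.185546, 0.10585×(-2.245736)=-0.237710, 0.08078×(-2.516027)=-0.203244, 0.116992×(-2.145653)=-0.251023, 0.075209×(-2.587486)=-0.194602, 0.097493×(-2.327974)=-0.226961, 0.089136×(-2.417586)=-0.215495, 0.066852×(-2.705269)=-0.180854.
Sum = -2.381276, so H' = 2.3813.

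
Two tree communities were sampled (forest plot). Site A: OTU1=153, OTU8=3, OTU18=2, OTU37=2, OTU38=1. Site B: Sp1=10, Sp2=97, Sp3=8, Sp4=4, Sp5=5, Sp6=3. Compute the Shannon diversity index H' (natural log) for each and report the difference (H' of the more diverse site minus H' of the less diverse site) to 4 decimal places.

0.6416

Site A: N=161, proportions 0.950311, 0.018634, 0.012422, 0.012422, 0.006211, giving H' = 0.263234 (working shown to 6 dp, full precision carried).
Site B: N=127, proportions 0.07874, 0.76378, 0.062992, 0.031496, 0.03937, 0.023622, giving H' = 0.904844.
Difference = |0.263234 − 0.904844| = 0.641610, i.e. 0.6416 to 4 decimal places.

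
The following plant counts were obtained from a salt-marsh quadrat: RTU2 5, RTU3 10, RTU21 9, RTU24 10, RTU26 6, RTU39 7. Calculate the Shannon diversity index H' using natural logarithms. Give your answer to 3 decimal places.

1.760

Total N = 5+10+9+10+6+7 = 47, so the proportions are 0.10638, 0.21277, 0.19149, 0.21277, 0.12766, 0.14894 (working shown to 5 dp, full precision carried).
Each pᵢ ln pᵢ term: 0.10638×(-2.24071)=-0.23837, 0.21277×(-1.54756)=-0.32927, 0.19149×(-1.65292)=-0.31652, 0.21277×(-1.54756)=-0.32927, 0.12766×(-2.05839)=-0.26277, 0.14894×(-1.90424)=-0.28361.
Sum = -1.75981, so H' = 1.760.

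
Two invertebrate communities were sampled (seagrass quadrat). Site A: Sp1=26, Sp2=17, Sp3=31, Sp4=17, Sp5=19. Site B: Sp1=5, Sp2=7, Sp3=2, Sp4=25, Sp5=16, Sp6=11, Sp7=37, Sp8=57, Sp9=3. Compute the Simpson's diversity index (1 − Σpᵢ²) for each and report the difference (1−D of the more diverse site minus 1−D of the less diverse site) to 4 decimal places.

0.0019

Site A: N=110, proportions 0.2363636, 0.1545455, 0.2818182, 0.1545455, 0.1727273, giving 1−D = 0.7871074 (working shown to 7 dp, full precision carried).
Site B: N=163, proportions 0.0306748, 0.0429448, 0.0122699, 0.1533742, 0.0981595, 0.0674847, 0.2269939, 0.3496933, 0.0184049, giving 1−D = 0.7852008.
Difference = |0.7871074 − 0.7852008| = 0.0019066, i.e. 0.0019 to 4 decimal places.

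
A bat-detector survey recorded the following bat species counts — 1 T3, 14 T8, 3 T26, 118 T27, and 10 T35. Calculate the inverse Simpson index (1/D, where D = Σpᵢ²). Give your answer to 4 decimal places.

1.4980

Total N = 1+14+3+118+10 = 146, so the proportions are 0.0068493, 0.0958904, 0.0205479, 0.8082192, 0.0684932 (working shown to 7 dp, full precision carried).
D = 0.0068493² + 0.0958904² + 0.0205479² + 0.8082192² + 0.0684932² = 0.0000469 + 0.0091950 + 0.0004222 + 0.6532182 + 0.0046913 = 0.6675737.
So 1/D = 1.497962, i.e. 1.4980 to 4 decimal places.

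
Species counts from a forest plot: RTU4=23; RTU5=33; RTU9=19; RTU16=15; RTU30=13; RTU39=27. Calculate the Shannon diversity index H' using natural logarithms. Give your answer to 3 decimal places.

1.741

Total N = 23+33+19+15+13+27 = 130, so the proportions are 0.17692, 0.25385, 0.14615, 0.11538, 0.1, 0.20769 (working shown to 5 dp, full precision carried).
Each pᵢ ln pᵢ term: 0.17692×(-1.73204)=-0.30644, 0.25385×(-1.37103)=-0.34803, 0.14615×(-1.92310)=-0.28107, 0.11538×(-2.15948)=-0.24917, 0.1×(-2.30259)=-0.23026, 0.20769×(-1.57170)=-0.32643.
Sum = -1.74139, so H' = 1.741.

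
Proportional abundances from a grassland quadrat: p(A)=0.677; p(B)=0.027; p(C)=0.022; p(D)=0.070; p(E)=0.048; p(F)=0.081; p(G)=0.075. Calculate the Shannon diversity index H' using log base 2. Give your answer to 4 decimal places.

Each pᵢ log₂ pᵢ term (working shown to 6 dp, full precision carried): 0.677×(-0.562772)=-0.380997, 0.027×(-5.210897)=-0.140694, 0.022×(-5.506353)=-0.121140, 0.07×(-3.836501)=-0.268555, 0.048×(-4.380822)=-0.210279, 0.081×(-3.625934)=-0.293701, 0.075×(-3.736966)=-0.280272.
Sum = -1.695638, so H' = 1.6956.

1.6956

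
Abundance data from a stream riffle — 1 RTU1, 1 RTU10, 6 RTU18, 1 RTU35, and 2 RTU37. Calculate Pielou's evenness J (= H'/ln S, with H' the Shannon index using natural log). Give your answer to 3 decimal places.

0.804

Total N = 1+1+6+1+2 = 11, so the proportions are 0.09091, 0.09091, 0.54545, 0.09091, 0.18182 (working shown to 5 dp, full precision carried).
H' = −Σ pᵢ ln pᵢ = −((-0.21799) + (-0.21799) + (-0.33062) + (-0.21799) + (-0.30995)) = 1.29455.
With S = 5 species, ln S = 1.60944, so J = 1.29455/1.60944 = 0.80435, i.e. 0.804 to 3 decimal places.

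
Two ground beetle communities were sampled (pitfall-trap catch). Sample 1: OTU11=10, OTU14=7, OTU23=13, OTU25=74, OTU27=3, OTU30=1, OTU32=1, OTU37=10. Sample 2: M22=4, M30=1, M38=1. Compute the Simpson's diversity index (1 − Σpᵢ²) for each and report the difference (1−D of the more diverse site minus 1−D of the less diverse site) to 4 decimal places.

0.0830

Sample 1: N=119, proportions 0.084034, 0.058824, 0.109244, 0.621849, 0.02521, 0.008403, 0.008403, 0.084034, giving 1−D = 0.583010 (working shown to 6 dp, full precision carried).
Sample 2: N=6, proportions 0.666667, 0.166667, 0.166667, giving 1−D = 0.500000.
Difference = |0.583010 − 0.500000| = 0.083010, i.e. 0.0830 to 4 decimal places.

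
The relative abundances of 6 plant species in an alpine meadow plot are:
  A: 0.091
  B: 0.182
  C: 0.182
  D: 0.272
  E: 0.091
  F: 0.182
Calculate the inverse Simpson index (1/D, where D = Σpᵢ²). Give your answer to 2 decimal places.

5.27

D = 0.091² + 0.182² + 0.182² + 0.272² + 0.091² + 0.182² = 0.008281 + 0.033124 + 0.033124 + 0.073984 + 0.008281 + 0.033124 = 0.189918 (working shown to 6 dp, full precision carried).
So 1/D = 5.2654, i.e. 5.27 to 2 decimal places.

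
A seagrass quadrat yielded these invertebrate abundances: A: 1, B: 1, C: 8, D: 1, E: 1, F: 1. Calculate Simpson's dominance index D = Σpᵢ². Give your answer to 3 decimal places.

0.408

Total N = 1+1+8+1+1+1 = 13, so the proportions are 0.07692, 0.07692, 0.61538, 0.07692, 0.07692, 0.07692 (working shown to 5 dp, full precision carried).
D = 0.07692² + 0.07692² + 0.61538² + 0.07692² + 0.07692² + 0.07692² = 0.00592 + 0.00592 + 0.37870 + 0.00592 + 0.00592 + 0.00592 = 0.40828.
To 3 decimal places, D = 0.408.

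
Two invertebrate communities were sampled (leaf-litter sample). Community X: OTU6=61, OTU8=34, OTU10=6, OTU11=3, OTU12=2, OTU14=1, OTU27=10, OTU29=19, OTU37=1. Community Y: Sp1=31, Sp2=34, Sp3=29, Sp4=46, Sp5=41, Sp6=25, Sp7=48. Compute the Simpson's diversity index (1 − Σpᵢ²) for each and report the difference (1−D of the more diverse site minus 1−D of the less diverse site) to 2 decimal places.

0.14

Community X: N=137, proportions 0.4453, 0.2482, 0.0438, 0.0219, 0.0146, 0.0073, 0.073, 0.1387, 0.0073, giving 1−D = 0.7129 (working shown to 4 dp, full precision carried).
Community Y: N=254, proportions 0.122, 0.1339, 0.1142, 0.1811, 0.1614, 0.0984, 0.189, giving 1−D = 0.8499.
Difference = |0.7129 − 0.8499| = 0.1370, i.e. 0.14 to 2 decimal places.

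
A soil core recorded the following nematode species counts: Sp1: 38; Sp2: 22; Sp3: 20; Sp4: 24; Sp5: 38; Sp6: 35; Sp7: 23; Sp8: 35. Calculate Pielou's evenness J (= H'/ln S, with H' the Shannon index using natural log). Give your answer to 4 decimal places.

0.9851

Total N = 38+22+20+24+38+35+23+35 = 235, so the proportions are 0.161702, 0.093617, 0.085106, 0.102128, 0.161702, 0.148936, 0.097872, 0.148936 (working shown to 6 dp, full precision carried).
H' = −Σ pᵢ ln pᵢ = −((-0.294621) + (-0.221736) + (-0.209690) + (-0.233007) + (-0.294621) + (-0.283610) + (-0.227464) + (-0.283610)) = 2.048359.
With S = 8 species, ln S = 2.079442, so J = 2.048359/2.079442 = 0.985053, i.e. 0.9851 to 4 decimal places.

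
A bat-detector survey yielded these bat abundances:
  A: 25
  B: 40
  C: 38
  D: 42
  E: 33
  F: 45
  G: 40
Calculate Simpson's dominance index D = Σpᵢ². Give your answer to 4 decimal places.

0.1467

Total N = 25+40+38+42+33+45+40 = 263, so the proportions are 0.095057, 0.152091, 0.144487, 0.159696, 0.125475, 0.171103, 0.152091 (working shown to 6 dp, full precision carried).
D = 0.095057² + 0.152091² + 0.144487² + 0.159696² + 0.125475² + 0.171103² + 0.152091² = 0.009036 + 0.023132 + 0.020876 + 0.025503 + 0.015744 + 0.029276 + 0.023132 = 0.146699.
To 4 decimal places, D = 0.1467.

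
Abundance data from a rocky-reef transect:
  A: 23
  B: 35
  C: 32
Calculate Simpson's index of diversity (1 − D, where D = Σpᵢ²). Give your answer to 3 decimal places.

0.657

Total N = 23+35+32 = 90, so the proportions are 0.25556, 0.38889, 0.35556 (working shown to 5 dp, full precision carried).
D = 0.25556² + 0.38889² + 0.35556² = 0.06531 + 0.15123 + 0.12642 = 0.34296.
So 1 − D = 0.65704, i.e. 0.657 to 3 decimal places.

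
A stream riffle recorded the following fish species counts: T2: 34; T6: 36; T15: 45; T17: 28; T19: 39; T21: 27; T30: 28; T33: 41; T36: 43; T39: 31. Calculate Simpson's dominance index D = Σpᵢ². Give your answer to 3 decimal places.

0.103

Total N = 34+36+45+28+39+27+28+41+43+31 = 352, so the proportions are 0.09659, 0.10227, 0.12784, 0.07955, 0.1108, 0.0767, 0.07955, 0.11648, 0.12216, 0.08807 (working shown to 5 dp, full precision carried).
D = 0.09659² + 0.10227² + 0.12784² + 0.07955² + 0.1108² + 0.0767² + 0.07955² + 0.11648² + 0.12216² + 0.08807² = 0.00933 + 0.01046 + 0.01634 + 0.00633 + 0.01228 + 0.00588 + 0.00633 + 0.01357 + 0.01492 + 0.00776 = 0.10319.
To 3 decimal places, D = 0.103.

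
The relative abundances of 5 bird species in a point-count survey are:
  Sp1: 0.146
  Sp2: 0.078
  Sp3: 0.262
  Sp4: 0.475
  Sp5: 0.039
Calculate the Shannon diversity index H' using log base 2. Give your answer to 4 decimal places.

Each pᵢ log₂ pᵢ term (working shown to 6 dp, full precision carried): 0.146×(-2.775960)=-0.405290, 0.078×(-3.680382)=-0.287070, 0.262×(-1.932361)=-0.506279, 0.475×(-1.074001)=-0.510150, 0.039×(-4.680382)=-0.182535.
Sum = -1.891324, so H' = 1.8913.

1.8913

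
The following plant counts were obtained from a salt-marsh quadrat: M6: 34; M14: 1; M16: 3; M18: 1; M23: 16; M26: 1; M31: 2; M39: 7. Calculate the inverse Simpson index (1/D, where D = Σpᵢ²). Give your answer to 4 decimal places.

Total N = 34+1+3+1+16+1+2+7 = 65, so the proportions are 0.5230769, 0.0153846, 0.0461538, 0.0153846, 0.2461538, 0.0153846, 0.0307692, 0.1076923 (working shown to 7 dp, full precision carried).
D = 0.5230769² + 0.0153846² + 0.0461538² + 0.0153846² + 0.2461538² + 0.0153846² + 0.0307692² + 0.1076923² = 0.2736095 + 0.0002367 + 0.0021302 + 0.0002367 + 0.0605917 + 0.0002367 + 0.0009467 + 0.0115976 = 0.3495858.
So 1/D = 2.860528, i.e. 2.8605 to 4 decimal places.

2.8605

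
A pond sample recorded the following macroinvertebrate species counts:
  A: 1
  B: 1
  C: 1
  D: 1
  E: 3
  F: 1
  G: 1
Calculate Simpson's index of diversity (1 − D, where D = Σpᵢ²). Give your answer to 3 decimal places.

0.815

Total N = 1+1+1+1+3+1+1 = 9, so the proportions are 0.11111, 0.11111, 0.11111, 0.11111, 0.33333, 0.11111, 0.11111 (working shown to 5 dp, full precision carried).
D = 0.11111² + 0.11111² + 0.11111² + 0.11111² + 0.33333² + 0.11111² + 0.11111² = 0.01235 + 0.01235 + 0.01235 + 0.01235 + 0.11111 + 0.01235 + 0.01235 = 0.18519.
So 1 − D = 0.81481, i.e. 0.815 to 3 decimal places.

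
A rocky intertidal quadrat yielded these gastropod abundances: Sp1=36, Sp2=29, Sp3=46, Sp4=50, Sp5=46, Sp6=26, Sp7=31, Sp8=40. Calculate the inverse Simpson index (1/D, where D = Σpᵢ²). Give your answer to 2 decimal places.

Total N = 36+29+46+50+46+26+31+40 = 304, so the proportions are 0.118421, 0.095395, 0.151316, 0.164474, 0.151316, 0.085526, 0.101974, 0.131579 (working shown to 6 dp, full precision carried).
D = 0.118421² + 0.095395² + 0.151316² + 0.164474² + 0.151316² + 0.085526² + 0.101974² + 0.131579² = 0.014024 + 0.009100 + 0.022896 + 0.027052 + 0.022896 + 0.007315 + 0.010399 + 0.017313 = 0.130995.
So 1/D = 7.6339, i.e. 7.63 to 2 decimal places.

7.63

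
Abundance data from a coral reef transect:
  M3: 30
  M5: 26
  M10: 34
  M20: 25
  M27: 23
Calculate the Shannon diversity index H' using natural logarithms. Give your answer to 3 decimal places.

1.599

Total N = 30+26+34+25+23 = 138, so the proportions are 0.217391, 0.188406, 0.246377, 0.181159, 0.166667 (working shown to 6 dp, full precision carried).
Each pᵢ ln pᵢ term: 0.217391×(-1.526056)=-0.331751, 0.188406×(-1.669157)=-0.314479, 0.246377×(-1.400893)=-0.345148, 0.181159×(-1.708378)=-0.309489, 0.166667×(-1.791759)=-0.298627.
Sum = -1.599493, so H' = 1.599.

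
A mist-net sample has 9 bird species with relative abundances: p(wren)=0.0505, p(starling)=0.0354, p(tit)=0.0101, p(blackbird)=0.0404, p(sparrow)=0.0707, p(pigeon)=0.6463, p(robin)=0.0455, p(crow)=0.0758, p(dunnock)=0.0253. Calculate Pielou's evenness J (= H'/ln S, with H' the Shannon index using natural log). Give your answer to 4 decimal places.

0.6115

H' = −Σ pᵢ ln pᵢ = −((-0.150782) + (-0.118273) + (-0.046412) + (-0.129641) + (-0.187306) + (-0.282104) + (-0.140597) + (-0.195538) + (-0.093027)) = 1.343680 (working shown to 6 dp, full precision carried).
With S = 9 species, ln S = 2.197225, so J = 1.343680/2.197225 = 0.611535, i.e. 0.6115 to 4 decimal places.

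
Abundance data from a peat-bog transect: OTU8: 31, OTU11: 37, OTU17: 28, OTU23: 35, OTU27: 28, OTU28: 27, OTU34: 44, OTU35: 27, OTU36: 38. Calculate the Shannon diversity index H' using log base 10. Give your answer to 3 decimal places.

Total N = 31+37+28+35+28+27+44+27+38 = 295, so the proportions are 0.10508, 0.12542, 0.09492, 0.11864, 0.09492, 0.09153, 0.14915, 0.09153, 0.12881 (working shown to 5 dp, full precision carried).
Each pᵢ log₁₀ pᵢ term: 0.10508×(-0.97846)=-0.10282, 0.12542×(-0.90162)=-0.11308, 0.09492×(-1.02266)=-0.09707, 0.11864×(-0.92575)=-0.10984, 0.09492×(-1.02266)=-0.09707, 0.09153×(-1.03846)=-0.09505, 0.14915×(-0.82637)=-0.12326, 0.09153×(-1.03846)=-0.09505, 0.12881×(-0.89004)=-0.11465.
Sum = -0.94787, so H' = 0.948.

0.948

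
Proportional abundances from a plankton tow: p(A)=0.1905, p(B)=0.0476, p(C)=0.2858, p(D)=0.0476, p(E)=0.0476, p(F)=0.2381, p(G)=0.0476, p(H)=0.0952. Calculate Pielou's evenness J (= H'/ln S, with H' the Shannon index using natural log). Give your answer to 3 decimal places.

0.875

H' = −Σ pᵢ ln pᵢ = −((-0.31587) + (-0.14494) + (-0.35795) + (-0.14494) + (-0.14494) + (-0.34169) + (-0.14494) + (-0.22389)) = 1.81915 (working shown to 5 dp, full precision carried).
With S = 8 species, ln S = 2.07944, so J = 1.81915/2.07944 = 0.87483, i.e. 0.875 to 3 decimal places.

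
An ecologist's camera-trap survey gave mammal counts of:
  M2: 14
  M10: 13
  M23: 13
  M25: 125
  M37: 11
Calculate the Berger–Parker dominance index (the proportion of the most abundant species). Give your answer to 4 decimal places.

0.7102

Total N = 14+13+13+125+11 = 176, so the proportions are 0.079545, 0.073864, 0.073864, 0.710227, 0.0625 (working shown to 6 dp, full precision carried).
The largest proportion is 0.710227, i.e. d = 0.7102 to 4 decimal places.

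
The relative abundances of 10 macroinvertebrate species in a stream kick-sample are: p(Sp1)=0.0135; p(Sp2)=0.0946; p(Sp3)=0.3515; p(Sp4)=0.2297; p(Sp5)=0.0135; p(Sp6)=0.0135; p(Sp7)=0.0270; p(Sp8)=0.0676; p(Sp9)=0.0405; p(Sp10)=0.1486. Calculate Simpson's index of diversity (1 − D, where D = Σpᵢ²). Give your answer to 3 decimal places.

D = 0.0135² + 0.0946² + 0.3515² + 0.2297² + 0.0135² + 0.0135² + 0.027² + 0.0676² + 0.0405² + 0.1486² = 0.00018 + 0.00895 + 0.12355 + 0.05276 + 0.00018 + 0.00018 + 0.00073 + 0.00457 + 0.00164 + 0.02208 = 0.21483 (working shown to 5 dp, full precision carried).
So 1 − D = 0.78517, i.e. 0.785 to 3 decimal places.

0.785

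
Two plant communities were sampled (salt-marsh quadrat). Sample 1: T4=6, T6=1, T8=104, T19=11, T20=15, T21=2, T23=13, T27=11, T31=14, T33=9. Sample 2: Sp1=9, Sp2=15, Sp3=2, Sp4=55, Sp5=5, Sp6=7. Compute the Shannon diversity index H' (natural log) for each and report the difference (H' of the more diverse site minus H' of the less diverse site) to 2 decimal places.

0.31

Sample 1: N=186, proportions 0.0323, 0.0054, 0.5591, 0.0591, 0.0806, 0.0108, 0.0699, 0.0591, 0.0753, 0.0484, giving H' = 1.5774 (working shown to 4 dp, full precision carried).
Sample 2: N=93, proportions 0.0968, 0.1613, 0.0215, 0.5914, 0.0538, 0.0753, giving H' = 1.2654.
Difference = |1.5774 − 1.2654| = 0.3120, i.e. 0.31 to 2 decimal places.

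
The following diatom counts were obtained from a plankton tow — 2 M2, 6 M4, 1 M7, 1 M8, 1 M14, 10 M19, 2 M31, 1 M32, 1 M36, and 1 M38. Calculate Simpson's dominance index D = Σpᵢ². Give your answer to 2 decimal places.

Total N = 2+6+1+1+1+10+2+1+1+1 = 26, so the proportions are 0.0769, 0.2308, 0.0385, 0.0385, 0.0385, 0.3846, 0.0769, 0.0385, 0.0385, 0.0385 (working shown to 4 dp, full precision carried).
D = 0.0769² + 0.2308² + 0.0385² + 0.0385² + 0.0385² + 0.3846² + 0.0769² + 0.0385² + 0.0385² + 0.0385² = 0.0059 + 0.0533 + 0.0015 + 0.0015 + 0.0015 + 0.1479 + 0.0059 + 0.0015 + 0.0015 + 0.0015 = 0.2219.
To 2 decimal places, D = 0.22.

0.22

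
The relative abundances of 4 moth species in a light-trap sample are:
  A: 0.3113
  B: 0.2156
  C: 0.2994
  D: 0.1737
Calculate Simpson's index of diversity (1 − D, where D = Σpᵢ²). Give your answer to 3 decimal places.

D = 0.3113² + 0.2156² + 0.2994² + 0.1737² = 0.09691 + 0.04648 + 0.08964 + 0.03017 = 0.26320 (working shown to 5 dp, full precision carried).
So 1 − D = 0.73680, i.e. 0.737 to 3 decimal places.

0.737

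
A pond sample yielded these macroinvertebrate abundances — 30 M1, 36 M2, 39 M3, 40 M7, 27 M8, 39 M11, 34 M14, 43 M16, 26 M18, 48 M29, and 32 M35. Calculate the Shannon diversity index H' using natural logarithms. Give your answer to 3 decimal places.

Total N = 30+36+39+40+27+39+34+43+26+48+32 = 394, so the proportions are 0.07614, 0.09137, 0.09898, 0.10152, 0.06853, 0.09898, 0.08629, 0.10914, 0.06599, 0.12183, 0.08122 (working shown to 5 dp, full precision carried).
Each pᵢ ln pᵢ term: 0.07614×(-2.57515)=-0.19608, 0.09137×(-2.39283)=-0.21863, 0.09898×(-2.31279)=-0.22893, 0.10152×(-2.28747)=-0.23223, 0.06853×(-2.68051)=-0.18369, 0.09898×(-2.31279)=-0.22893, 0.08629×(-2.44999)=-0.21142, 0.10914×(-2.21515)=-0.24176, 0.06599×(-2.71825)=-0.17938, 0.12183×(-2.10515)=-0.25646, 0.08122×(-2.51062)=-0.20391.
Sum = -2.38142, so H' = 2.381.

2.381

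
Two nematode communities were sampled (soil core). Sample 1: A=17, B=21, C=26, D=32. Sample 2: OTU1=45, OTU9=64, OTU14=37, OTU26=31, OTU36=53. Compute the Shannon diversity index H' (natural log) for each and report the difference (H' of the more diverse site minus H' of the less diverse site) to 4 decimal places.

Sample 1: N=96, proportions 0.1770833, 0.21875, 0.2708333, 0.3333333, giving H' = 1.3589976 (working shown to 7 dp, full precision carried).
Sample 2: N=230, proportions 0.1956522, 0.2782609, 0.1608696, 0.1347826, 0.2304348, giving H' = 1.5774212.
Difference = |1.3589976 − 1.5774212| = 0.2184236, i.e. 0.2184 to 4 decimal places.

0.2184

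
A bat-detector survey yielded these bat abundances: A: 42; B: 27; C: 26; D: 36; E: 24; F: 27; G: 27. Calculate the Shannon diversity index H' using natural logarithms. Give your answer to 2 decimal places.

1.93

Total N = 42+27+26+36+24+27+27 = 209, so the proportions are 0.201, 0.1292, 0.1244, 0.1722, 0.1148, 0.1292, 0.1292 (working shown to 4 dp, full precision carried).
Each pᵢ ln pᵢ term: 0.201×(-1.6047)=-0.3225, 0.1292×(-2.0465)=-0.2644, 0.1244×(-2.0842)=-0.2593, 0.1722×(-1.7588)=-0.3030, 0.1148×(-2.1643)=-0.2485, 0.1292×(-2.0465)=-0.2644, 0.1292×(-2.0465)=-0.2644.
Sum = -1.9264, so H' = 1.93.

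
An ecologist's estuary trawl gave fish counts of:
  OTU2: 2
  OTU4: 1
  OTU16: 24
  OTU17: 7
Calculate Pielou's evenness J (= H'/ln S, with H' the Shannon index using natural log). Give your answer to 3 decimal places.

Total N = 2+1+24+7 = 34, so the proportions are 0.05882, 0.02941, 0.70588, 0.20588 (working shown to 5 dp, full precision carried).
H' = −Σ pᵢ ln pᵢ = −((-0.16666) + (-0.10372) + (-0.24586) + (-0.32539)) = 0.84163.
With S = 4 species, ln S = 1.38629, so J = 0.84163/1.38629 = 0.60711, i.e. 0.607 to 3 decimal places.

0.607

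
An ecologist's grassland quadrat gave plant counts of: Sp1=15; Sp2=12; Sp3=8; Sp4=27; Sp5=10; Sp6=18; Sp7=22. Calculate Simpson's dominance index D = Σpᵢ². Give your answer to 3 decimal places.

Total N = 15+12+8+27+10+18+22 = 112, so the proportions are 0.13393, 0.10714, 0.07143, 0.24107, 0.08929, 0.16071, 0.19643 (working shown to 5 dp, full precision carried).
D = 0.13393² + 0.10714² + 0.07143² + 0.24107² + 0.08929² + 0.16071² + 0.19643² = 0.01794 + 0.01148 + 0.00510 + 0.05812 + 0.00797 + 0.02583 + 0.03858 = 0.16502.
To 3 decimal places, D = 0.165.

0.165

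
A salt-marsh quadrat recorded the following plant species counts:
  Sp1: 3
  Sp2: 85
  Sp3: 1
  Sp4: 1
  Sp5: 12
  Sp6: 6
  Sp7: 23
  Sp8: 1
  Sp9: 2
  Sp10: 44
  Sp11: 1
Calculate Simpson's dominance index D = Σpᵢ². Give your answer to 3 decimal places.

Total N = 3+85+1+1+12+6+23+1+2+44+1 = 179, so the proportions are 0.01676, 0.47486, 0.00559, 0.00559, 0.06704, 0.03352, 0.12849, 0.00559, 0.01117, 0.24581, 0.00559 (working shown to 5 dp, full precision carried).
D = 0.01676² + 0.47486² + 0.00559² + 0.00559² + 0.06704² + 0.03352² + 0.12849² + 0.00559² + 0.01117² + 0.24581² + 0.00559² = 0.00028 + 0.22549 + 0.00003 + 0.00003 + 0.00449 + 0.00112 + 0.01651 + 0.00003 + 0.00012 + 0.06042 + 0.00003 = 0.30857.
To 3 decimal places, D = 0.309.

0.309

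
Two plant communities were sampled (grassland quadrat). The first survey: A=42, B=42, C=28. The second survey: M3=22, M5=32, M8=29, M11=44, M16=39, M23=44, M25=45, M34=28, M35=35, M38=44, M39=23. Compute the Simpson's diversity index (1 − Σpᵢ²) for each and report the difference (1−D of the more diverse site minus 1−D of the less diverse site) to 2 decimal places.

The first survey: N=112, proportions 0.375, 0.375, 0.25, giving 1−D = 0.6562 (working shown to 4 dp, full precision carried).
The second survey: N=385, proportions 0.0571, 0.0831, 0.0753, 0.1143, 0.1013, 0.1143, 0.1169, 0.0727, 0.0909, 0.1143, 0.0597, giving 1−D = 0.9039.
Difference = |0.6562 − 0.9039| = 0.2477, i.e. 0.25 to 2 decimal places.

0.25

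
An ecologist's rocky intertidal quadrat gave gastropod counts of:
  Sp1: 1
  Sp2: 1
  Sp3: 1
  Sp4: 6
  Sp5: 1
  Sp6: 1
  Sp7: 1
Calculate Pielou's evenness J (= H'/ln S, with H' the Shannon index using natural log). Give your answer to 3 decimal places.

Total N = 1+1+1+6+1+1+1 = 12, so the proportions are 0.08333, 0.08333, 0.08333, 0.5, 0.08333, 0.08333, 0.08333 (working shown to 5 dp, full precision carried).
H' = −Σ pᵢ ln pᵢ = −((-0.20708) + (-0.20708) + (-0.20708) + (-0.34657) + (-0.20708) + (-0.20708) + (-0.20708)) = 1.58903.
With S = 7 species, ln S = 1.94591, so J = 1.58903/1.94591 = 0.81660, i.e. 0.817 to 3 decimal places.

0.817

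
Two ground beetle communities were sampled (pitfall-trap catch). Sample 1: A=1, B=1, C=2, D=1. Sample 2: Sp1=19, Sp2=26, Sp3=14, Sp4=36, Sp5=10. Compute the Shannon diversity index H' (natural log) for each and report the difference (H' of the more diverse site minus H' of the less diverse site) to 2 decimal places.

0.18

Sample 1: N=5, proportions 0.2, 0.2, 0.4, 0.2, giving H' = 1.3322 (working shown to 4 dp, full precision carried).
Sample 2: N=105, proportions 0.181, 0.2476, 0.1333, 0.3429, 0.0952, giving H' = 1.5146.
Difference = |1.3322 − 1.5146| = 0.1824, i.e. 0.18 to 2 decimal places.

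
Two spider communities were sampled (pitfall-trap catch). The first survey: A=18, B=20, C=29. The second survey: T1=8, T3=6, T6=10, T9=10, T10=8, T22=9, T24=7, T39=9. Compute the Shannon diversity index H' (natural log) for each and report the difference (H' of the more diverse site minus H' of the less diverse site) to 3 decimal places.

0.990

The first survey: N=67, proportions 0.26866, 0.29851, 0.43284, giving H' = 1.07644 (working shown to 5 dp, full precision carried).
The second survey: N=67, proportions 0.1194, 0.08955, 0.14925, 0.14925, 0.1194, 0.13433, 0.10448, 0.13433, giving H' = 2.06671.
Difference = |1.07644 − 2.06671| = 0.99027, i.e. 0.990 to 3 decimal places.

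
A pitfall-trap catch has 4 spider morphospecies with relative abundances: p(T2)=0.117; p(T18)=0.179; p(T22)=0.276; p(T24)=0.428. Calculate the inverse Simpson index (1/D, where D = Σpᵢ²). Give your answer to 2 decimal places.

D = 0.117² + 0.179² + 0.276² + 0.428² = 0.013689 + 0.032041 + 0.076176 + 0.183184 = 0.305090 (working shown to 6 dp, full precision carried).
So 1/D = 3.2777, i.e. 3.28 to 2 decimal places.

3.28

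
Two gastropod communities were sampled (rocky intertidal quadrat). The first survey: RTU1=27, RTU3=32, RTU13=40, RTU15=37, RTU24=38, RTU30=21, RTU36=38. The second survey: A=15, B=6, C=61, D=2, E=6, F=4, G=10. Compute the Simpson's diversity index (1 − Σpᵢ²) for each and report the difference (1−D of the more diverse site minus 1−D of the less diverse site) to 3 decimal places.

The first survey: N=233, proportions 0.11588, 0.13734, 0.17167, 0.1588, 0.16309, 0.09013, 0.16309, giving 1−D = 0.85170 (working shown to 5 dp, full precision carried).
The second survey: N=104, proportions 0.14423, 0.05769, 0.58654, 0.01923, 0.05769, 0.03846, 0.09615, giving 1−D = 0.61742.
Difference = |0.85170 − 0.61742| = 0.23428, i.e. 0.234 to 3 decimal places.

0.234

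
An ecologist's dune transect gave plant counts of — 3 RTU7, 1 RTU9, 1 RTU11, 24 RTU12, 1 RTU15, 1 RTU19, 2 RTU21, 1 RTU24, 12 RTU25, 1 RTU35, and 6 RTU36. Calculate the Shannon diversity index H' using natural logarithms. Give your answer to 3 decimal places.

Total N = 3+1+1+24+1+1+2+1+12+1+6 = 53, so the proportions are 0.0566, 0.01887, 0.01887, 0.45283, 0.01887, 0.01887, 0.03774, 0.01887, 0.22642, 0.01887, 0.11321 (working shown to 5 dp, full precision carried).
Each pᵢ ln pᵢ term: 0.0566×(-2.87168)=-0.16255, 0.01887×(-3.97029)=-0.07491, 0.01887×(-3.97029)=-0.07491, 0.45283×(-0.79224)=-0.35875, 0.01887×(-3.97029)=-0.07491, 0.01887×(-3.97029)=-0.07491, 0.03774×(-3.27714)=-0.12367, 0.01887×(-3.97029)=-0.07491, 0.22642×(-1.48539)=-0.33631, 0.01887×(-3.97029)=-0.07491, 0.11321×(-2.17853)=-0.24663.
Sum = -1.67737, so H' = 1.677.

1.677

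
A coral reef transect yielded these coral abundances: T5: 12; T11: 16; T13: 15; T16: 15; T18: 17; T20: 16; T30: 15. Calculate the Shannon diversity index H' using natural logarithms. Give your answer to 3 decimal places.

Total N = 12+16+15+15+17+16+15 = 106, so the proportions are 0.11321, 0.15094, 0.14151, 0.14151, 0.16038, 0.15094, 0.14151 (working shown to 5 dp, full precision carried).
Each pᵢ ln pᵢ term: 0.11321×(-2.17853)=-0.24663, 0.15094×(-1.89085)=-0.28541, 0.14151×(-1.95539)=-0.27671, 0.14151×(-1.95539)=-0.27671, 0.16038×(-1.83023)=-0.29353, 0.15094×(-1.89085)=-0.28541, 0.14151×(-1.95539)=-0.27671.
Sum = -1.94109, so H' = 1.941.

1.941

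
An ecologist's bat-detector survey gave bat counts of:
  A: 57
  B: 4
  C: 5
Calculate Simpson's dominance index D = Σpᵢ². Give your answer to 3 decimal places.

Total N = 57+4+5 = 66, so the proportions are 0.86364, 0.06061, 0.07576 (working shown to 5 dp, full precision carried).
D = 0.86364² + 0.06061² + 0.07576² = 0.74587 + 0.00367 + 0.00574 = 0.75528.
To 3 decimal places, D = 0.755.

0.755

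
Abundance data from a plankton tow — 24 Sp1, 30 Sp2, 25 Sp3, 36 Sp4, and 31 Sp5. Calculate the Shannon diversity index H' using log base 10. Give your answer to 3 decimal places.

0.694

Total N = 24+30+25+36+31 = 146, so the proportions are 0.16438, 0.20548, 0.17123, 0.24658, 0.21233 (working shown to 5 dp, full precision carried).
Each pᵢ log₁₀ pᵢ term: 0.16438×(-0.78414)=-0.12890, 0.20548×(-0.68723)=-0.14121, 0.17123×(-0.76641)=-0.13124, 0.24658×(-0.60805)=-0.14993, 0.21233×(-0.67299)=-0.14290.
Sum = -0.69417, so H' = 0.694.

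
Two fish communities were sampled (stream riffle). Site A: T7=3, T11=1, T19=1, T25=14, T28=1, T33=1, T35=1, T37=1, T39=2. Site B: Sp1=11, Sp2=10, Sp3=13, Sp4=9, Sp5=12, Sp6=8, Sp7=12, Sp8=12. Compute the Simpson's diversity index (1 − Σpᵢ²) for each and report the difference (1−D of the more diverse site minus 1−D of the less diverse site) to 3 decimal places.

Site A: N=25, proportions 0.12, 0.04, 0.04, 0.56, 0.04, 0.04, 0.04, 0.04, 0.08, giving 1−D = 0.65600 (working shown to 5 dp, full precision carried).
Site B: N=87, proportions 0.12644, 0.11494, 0.14943, 0.10345, 0.13793, 0.09195, 0.13793, 0.13793, giving 1−D = 0.87224.
Difference = |0.65600 − 0.87224| = 0.21624, i.e. 0.216 to 3 decimal places.

0.216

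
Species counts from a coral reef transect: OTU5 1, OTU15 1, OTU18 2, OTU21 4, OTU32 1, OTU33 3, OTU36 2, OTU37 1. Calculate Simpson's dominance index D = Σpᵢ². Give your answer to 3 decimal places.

0.164

Total N = 1+1+2+4+1+3+2+1 = 15, so the proportions are 0.06667, 0.06667, 0.13333, 0.26667, 0.06667, 0.2, 0.13333, 0.06667 (working shown to 5 dp, full precision carried).
D = 0.06667² + 0.06667² + 0.13333² + 0.26667² + 0.06667² + 0.2² + 0.13333² + 0.06667² = 0.00444 + 0.00444 + 0.01778 + 0.07111 + 0.00444 + 0.04000 + 0.01778 + 0.00444 = 0.16444.
To 3 decimal places, D = 0.164.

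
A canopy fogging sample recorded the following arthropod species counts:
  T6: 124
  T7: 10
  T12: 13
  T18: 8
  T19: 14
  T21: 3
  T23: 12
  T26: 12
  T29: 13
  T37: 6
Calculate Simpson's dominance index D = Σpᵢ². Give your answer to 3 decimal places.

0.355

Total N = 124+10+13+8+14+3+12+12+13+6 = 215, so the proportions are 0.57674, 0.04651, 0.06047, 0.03721, 0.06512, 0.01395, 0.05581, 0.05581, 0.06047, 0.02791 (working shown to 5 dp, full precision carried).
D = 0.57674² + 0.04651² + 0.06047² + 0.03721² + 0.06512² + 0.01395² + 0.05581² + 0.05581² + 0.06047² + 0.02791² = 0.33263 + 0.00216 + 0.00366 + 0.00138 + 0.00424 + 0.00019 + 0.00312 + 0.00312 + 0.00366 + 0.00078 = 0.35494.
To 3 decimal places, D = 0.355.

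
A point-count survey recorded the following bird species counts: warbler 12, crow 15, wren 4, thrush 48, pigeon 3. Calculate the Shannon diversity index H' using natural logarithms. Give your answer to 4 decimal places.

Total N = 12+15+4+48+3 = 82, so the proportions are 0.146341, 0.182927, 0.04878, 0.585366, 0.036585 (working shown to 6 dp, full precision carried).
Each pᵢ ln pᵢ term: 0.146341×(-1.921813)=-0.281241, 0.182927×(-1.698669)=-0.310732, 0.04878×(-3.020425)=-0.147338, 0.585366×(-0.535518)=-0.313474, 0.036585×(-3.308107)=-0.121028.
Sum = -1.173813, so H' = 1.1738.

1.1738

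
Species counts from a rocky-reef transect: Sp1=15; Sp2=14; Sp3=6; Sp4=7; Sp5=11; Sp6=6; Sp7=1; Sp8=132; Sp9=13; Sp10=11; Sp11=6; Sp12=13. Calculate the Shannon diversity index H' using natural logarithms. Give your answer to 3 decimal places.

Total N = 15+14+6+7+11+6+1+132+13+11+6+13 = 235, so the proportions are 0.06383, 0.05957, 0.02553, 0.02979, 0.04681, 0.02553, 0.00426, 0.5617, 0.05532, 0.04681, 0.02553, 0.05532 (working shown to 5 dp, full precision carried).
Each pᵢ ln pᵢ term: 0.06383×(-2.75154)=-0.17563, 0.05957×(-2.82053)=-0.16803, 0.02553×(-3.66783)=-0.09365, 0.02979×(-3.51368)=-0.10466, 0.04681×(-3.06169)=-0.14331, 0.02553×(-3.66783)=-0.09365, 0.00426×(-5.45959)=-0.02323, 0.5617×(-0.57678)=-0.32398, 0.05532×(-2.89464)=-0.16013, 0.04681×(-3.06169)=-0.14331, 0.02553×(-3.66783)=-0.09365, 0.05532×(-2.89464)=-0.16013.
Sum = -1.68336, so H' = 1.683.

1.683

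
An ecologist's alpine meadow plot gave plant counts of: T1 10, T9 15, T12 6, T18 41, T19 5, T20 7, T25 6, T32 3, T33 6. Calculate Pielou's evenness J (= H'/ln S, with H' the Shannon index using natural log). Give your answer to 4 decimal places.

0.8358

Total N = 10+15+6+41+5+7+6+3+6 = 99, so the proportions are 0.10101, 0.151515, 0.060606, 0.414141, 0.050505, 0.070707, 0.060606, 0.030303, 0.060606 (working shown to 6 dp, full precision carried).
H' = −Σ pᵢ ln pᵢ = −((-0.231569) + (-0.285920) + (-0.169901) + (-0.365085) + (-0.150792) + (-0.187318) + (-0.169901) + (-0.105955) + (-0.169901)) = 1.836341.
With S = 9 species, ln S = 2.197225, so J = 1.836341/2.197225 = 0.835755, i.e. 0.8358 to 4 decimal places.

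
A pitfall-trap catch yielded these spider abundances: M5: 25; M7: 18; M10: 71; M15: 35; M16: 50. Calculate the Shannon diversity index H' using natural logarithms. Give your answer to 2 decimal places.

Total N = 25+18+71+35+50 = 199, so the proportions are 0.1256, 0.0905, 0.3568, 0.1759, 0.2513 (working shown to 4 dp, full precision carried).
Each pᵢ ln pᵢ term: 0.1256×(-2.0744)=-0.2606, 0.0905×(-2.4029)=-0.2174, 0.3568×(-1.0306)=-0.3677, 0.1759×(-1.7380)=-0.3057, 0.2513×(-1.3813)=-0.3471.
Sum = -1.4984, so H' = 1.50.

1.50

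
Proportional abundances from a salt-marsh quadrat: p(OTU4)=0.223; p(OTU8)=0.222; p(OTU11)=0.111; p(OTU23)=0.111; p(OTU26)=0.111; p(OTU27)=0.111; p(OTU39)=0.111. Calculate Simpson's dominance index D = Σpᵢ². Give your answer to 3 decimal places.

0.161

D = 0.223² + 0.222² + 0.111² + 0.111² + 0.111² + 0.111² + 0.111² = 0.04973 + 0.04928 + 0.01232 + 0.01232 + 0.01232 + 0.01232 + 0.01232 = 0.16062 (working shown to 5 dp, full precision carried).
To 3 decimal places, D = 0.161.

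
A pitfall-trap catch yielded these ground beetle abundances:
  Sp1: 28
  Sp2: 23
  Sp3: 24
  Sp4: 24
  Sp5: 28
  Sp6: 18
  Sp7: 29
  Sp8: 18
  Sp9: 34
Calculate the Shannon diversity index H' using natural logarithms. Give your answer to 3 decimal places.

Total N = 28+23+24+24+28+18+29+18+34 = 226, so the proportions are 0.12389, 0.10177, 0.10619, 0.10619, 0.12389, 0.07965, 0.12832, 0.07965, 0.15044 (working shown to 5 dp, full precision carried).
Each pᵢ ln pᵢ term: 0.12389×(-2.08833)=-0.25873, 0.10177×(-2.28504)=-0.23255, 0.10619×(-2.24248)=-0.23814, 0.10619×(-2.24248)=-0.23814, 0.12389×(-2.08833)=-0.25873, 0.07965×(-2.53016)=-0.20152, 0.12832×(-2.05324)=-0.26347, 0.07965×(-2.53016)=-0.20152, 0.15044×(-1.89417)=-0.28496.
Sum = -2.17776, so H' = 2.178.

2.178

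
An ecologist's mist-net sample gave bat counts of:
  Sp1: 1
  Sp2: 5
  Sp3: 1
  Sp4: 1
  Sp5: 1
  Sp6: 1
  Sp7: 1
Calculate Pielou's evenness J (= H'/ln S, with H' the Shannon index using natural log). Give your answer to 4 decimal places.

Total N = 1+5+1+1+1+1+1 = 11, so the proportions are 0.090909, 0.454545, 0.090909, 0.090909, 0.090909, 0.090909, 0.090909 (working shown to 6 dp, full precision carried).
H' = −Σ pᵢ ln pᵢ = −((-0.217990) + (-0.358390) + (-0.217990) + (-0.217990) + (-0.217990) + (-0.217990) + (-0.217990)) = 1.666333.
With S = 7 species, ln S = 1.945910, so J = 1.666333/1.945910 = 0.856326, i.e. 0.8563 to 4 decimal places.

0.8563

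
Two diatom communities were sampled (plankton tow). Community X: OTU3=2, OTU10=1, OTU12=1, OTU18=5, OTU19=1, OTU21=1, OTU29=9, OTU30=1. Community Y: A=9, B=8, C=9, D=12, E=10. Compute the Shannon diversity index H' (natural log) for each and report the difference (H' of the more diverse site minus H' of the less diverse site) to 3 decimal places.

0.054

Community X: N=21, proportions 0.09524, 0.04762, 0.04762, 0.2381, 0.04762, 0.04762, 0.42857, 0.04762, giving H' = 1.65364 (working shown to 5 dp, full precision carried).
Community Y: N=48, proportions 0.1875, 0.16667, 0.1875, 0.25, 0.20833, giving H' = 1.59974.
Difference = |1.65364 − 1.59974| = 0.05390, i.e. 0.054 to 3 decimal places.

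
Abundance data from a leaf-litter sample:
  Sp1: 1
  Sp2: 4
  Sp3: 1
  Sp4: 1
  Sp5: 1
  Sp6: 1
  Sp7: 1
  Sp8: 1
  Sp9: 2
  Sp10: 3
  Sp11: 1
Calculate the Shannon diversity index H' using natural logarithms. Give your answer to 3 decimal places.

2.232

Total N = 1+4+1+1+1+1+1+1+2+3+1 = 17, so the proportions are 0.05882, 0.23529, 0.05882, 0.05882, 0.05882, 0.05882, 0.05882, 0.05882, 0.11765, 0.17647, 0.05882 (working shown to 5 dp, full precision carried).
Each pᵢ ln pᵢ term: 0.05882×(-2.83321)=-0.16666, 0.23529×(-1.44692)=-0.34045, 0.05882×(-2.83321)=-0.16666, 0.05882×(-2.83321)=-0.16666, 0.05882×(-2.83321)=-0.16666, 0.05882×(-2.83321)=-0.16666, 0.05882×(-2.83321)=-0.16666, 0.05882×(-2.83321)=-0.16666, 0.11765×(-2.14007)=-0.25177, 0.17647×(-1.73460)=-0.30611, 0.05882×(-2.83321)=-0.16666.
Sum = -2.23161, so H' = 2.232.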